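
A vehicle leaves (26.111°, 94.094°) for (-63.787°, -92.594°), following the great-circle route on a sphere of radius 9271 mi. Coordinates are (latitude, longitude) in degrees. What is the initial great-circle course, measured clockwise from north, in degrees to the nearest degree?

175°

Δλ = 173.312° = 3.0249 rad.
y = sin Δλ · cos φ₂ = (0.1165)(0.4417) = 0.0514
x = cos φ₁ sin φ₂ − sin φ₁ cos φ₂ cos Δλ = (0.8979)(-0.8972) − (0.4401)(0.4417)(-0.9932) = -0.6125
θ = atan2(y, x) = 175.20°, so the bearing is 175°.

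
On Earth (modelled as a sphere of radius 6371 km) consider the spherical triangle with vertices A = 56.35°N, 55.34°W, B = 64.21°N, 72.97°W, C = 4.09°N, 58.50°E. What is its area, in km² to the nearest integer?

9628024 km²

Side lengths (central angles): a = 1.7959, b = 1.7356, c = 0.2039 rad; semiperimeter s = 1.8677.
By l'Huilier's theorem, tan(E/4) = √[tan(s/2) tan((s−a)/2) tan((s−b)/2) tan((s−c)/2)], giving spherical excess E = 0.2372 rad.
Area = E·R² = 0.2372 × (6371)² ≈ 9628024 km².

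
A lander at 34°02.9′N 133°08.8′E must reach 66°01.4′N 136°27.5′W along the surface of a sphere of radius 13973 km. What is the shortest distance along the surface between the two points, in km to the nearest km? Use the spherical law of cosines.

Let φ₁ = 0.5943 rad, φ₂ = 1.1523 rad, and Δλ = 1.5777 rad.
cos c = sin φ₁ sin φ₂ + cos φ₁ cos φ₂ cos Δλ = (0.5599)(0.9137) + (0.8286)(0.4064)(-0.0069) = 0.50926,
so c = arccos(0.50926) = 1.03647 rad.
Distance = R·c = 13973 × 1.0365 ≈ 14483 km.

14483 km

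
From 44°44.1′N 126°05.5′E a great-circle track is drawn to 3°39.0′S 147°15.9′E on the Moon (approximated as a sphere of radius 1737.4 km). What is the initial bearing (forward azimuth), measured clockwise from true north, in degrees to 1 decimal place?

With φ₁ = 0.7808, φ₂ = -0.0637, Δλ = 0.3695 rad, the forward-azimuth formula gives
θ = atan2( sin Δλ cos φ₂ , cos φ₁ sin φ₂ − sin φ₁ cos φ₂ cos Δλ ) = atan2(0.3605, -0.7002) = 152.76°.
So the initial bearing is 152.8°.

152.8°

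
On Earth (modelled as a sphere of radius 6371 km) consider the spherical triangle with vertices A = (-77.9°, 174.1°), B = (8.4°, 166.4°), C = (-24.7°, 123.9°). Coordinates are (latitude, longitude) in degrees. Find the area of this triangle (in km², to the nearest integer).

22579163 km²

Side lengths (central angles): a = 0.9253, b = 1.0116, c = 1.5081 rad; semiperimeter s = 1.7225.
By l'Huilier's theorem, tan(E/4) = √[tan(s/2) tan((s−a)/2) tan((s−b)/2) tan((s−c)/2)], giving spherical excess E = 0.5563 rad.
Area = E·R² = 0.5563 × (6371)² ≈ 22579163 km².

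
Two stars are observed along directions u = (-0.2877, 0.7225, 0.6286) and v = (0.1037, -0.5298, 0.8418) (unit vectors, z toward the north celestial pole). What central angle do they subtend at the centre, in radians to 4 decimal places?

1.4540 rad

u·v = 0.1165; |u| = 1.0000, |v| = 1.0000.
cos θ = (u·v)/(|u||v|) = 0.1165, so θ = 1.4540 rad.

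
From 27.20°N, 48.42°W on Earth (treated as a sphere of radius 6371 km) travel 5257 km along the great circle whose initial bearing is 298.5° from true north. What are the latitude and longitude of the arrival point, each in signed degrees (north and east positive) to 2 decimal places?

Angular distance δ = d/R = 5257/6371 = 0.82515 rad; initial bearing θ = 5.2098 rad.
sin φ₂ = sin φ₁ cos δ + cos φ₁ sin δ cos θ = (0.4571)(0.6785) + (0.8894)(0.7346)(0.4772) = 0.6219, so φ₂ = 38.45°.
Δλ = atan2(sin θ sin δ cos φ₁, cos δ − sin φ₁ sin φ₂) = atan2(-0.5742, 0.3942) = -55.532°.
λ₂ = -48.420° − 55.532° = -103.95°.

38.45°, -103.95°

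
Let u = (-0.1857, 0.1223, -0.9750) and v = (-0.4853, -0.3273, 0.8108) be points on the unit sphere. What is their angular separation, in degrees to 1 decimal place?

137.8°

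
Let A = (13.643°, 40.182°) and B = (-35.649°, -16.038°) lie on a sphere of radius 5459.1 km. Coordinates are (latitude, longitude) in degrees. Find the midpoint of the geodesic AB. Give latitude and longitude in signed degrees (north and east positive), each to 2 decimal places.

Central angle δ = 1.2644 rad. Interpolating on the sphere with fraction f = 0.5:
P = [sin((1−f)δ)·A + sin(fδ)·B] / sin δ = 0.6198·A + 0.6198·B in Cartesian coordinates,
giving P = (0.9442, 0.2495, -0.2150), i.e. latitude -12.42°, longitude 14.80°.

-12.42°, 14.80°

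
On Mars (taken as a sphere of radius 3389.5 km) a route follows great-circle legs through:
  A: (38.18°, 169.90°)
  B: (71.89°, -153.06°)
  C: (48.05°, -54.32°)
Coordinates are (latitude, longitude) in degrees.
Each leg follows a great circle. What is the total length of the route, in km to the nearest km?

Leg A→B: central angle 0.6720 rad, distance 2277.9 km.
Leg B→C: central angle 0.8294 rad, distance 2811.3 km.
Total: 2277.9 + 2811.3 ≈ 5089 km.

5089 km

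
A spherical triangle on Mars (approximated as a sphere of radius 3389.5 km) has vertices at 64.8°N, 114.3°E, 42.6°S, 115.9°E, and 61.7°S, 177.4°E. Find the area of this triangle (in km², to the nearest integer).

10958219 km²

Side lengths (central angles): a = 0.7036, b = 2.3537, c = 1.8746 rad; semiperimeter s = 2.4660.
By l'Huilier's theorem, tan(E/4) = √[tan(s/2) tan((s−a)/2) tan((s−b)/2) tan((s−c)/2)], giving spherical excess E = 0.9538 rad.
Area = E·R² = 0.9538 × (3389.5)² ≈ 10958219 km².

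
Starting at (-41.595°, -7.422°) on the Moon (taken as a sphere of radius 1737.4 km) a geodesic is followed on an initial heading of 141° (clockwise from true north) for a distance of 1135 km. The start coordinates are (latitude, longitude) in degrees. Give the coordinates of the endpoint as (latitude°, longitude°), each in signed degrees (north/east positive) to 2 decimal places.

-61.69°, 46.34°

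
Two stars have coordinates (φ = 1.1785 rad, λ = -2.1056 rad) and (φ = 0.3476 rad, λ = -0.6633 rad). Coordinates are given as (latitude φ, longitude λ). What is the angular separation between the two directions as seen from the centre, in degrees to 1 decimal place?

With latitudes φ₁ = 67.523°, φ₂ = 19.916° and longitude difference Δλ = 82.638°:
cos c = sin φ₁ sin φ₂ + cos φ₁ cos φ₂ cos Δλ = (0.9240)(0.3406) + (0.3823)(0.9402)(0.1281) = 0.36083,
so c = arccos(0.36083) = 1.20164 rad.
So the angular separation is 68.8°.

68.8°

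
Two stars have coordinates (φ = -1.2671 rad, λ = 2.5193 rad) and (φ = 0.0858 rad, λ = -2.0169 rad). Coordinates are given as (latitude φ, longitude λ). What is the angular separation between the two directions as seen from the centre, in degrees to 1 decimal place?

In radians: φ₁ = -1.2671, φ₂ = 0.0858, Δλ = 100.095° = 1.7470 rad.
cos c = sin φ₁ sin φ₂ + cos φ₁ cos φ₂ cos Δλ = (-0.9542)(0.0857) + (0.2990)(0.9963)(-0.1753) = -0.13400,
so c = arccos(-0.13400) = 1.70520 rad.
So the angular separation is 97.7°.

97.7°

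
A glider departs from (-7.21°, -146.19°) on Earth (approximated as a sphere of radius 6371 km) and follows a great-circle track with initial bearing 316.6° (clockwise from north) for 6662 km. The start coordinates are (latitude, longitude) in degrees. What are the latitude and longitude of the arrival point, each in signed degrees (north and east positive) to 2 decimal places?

34.11°, 167.92°

Angular distance δ = d/R = 6662/6371 = 1.04568 rad; initial bearing θ = 5.5257 rad.
sin φ₂ = sin φ₁ cos δ + cos φ₁ sin δ cos θ = (-0.1255)(0.5013) + (0.9921)(0.8653)(0.7266) = 0.5608, so φ₂ = 34.11°.
Δλ = atan2(sin θ sin δ cos φ₁, cos δ − sin φ₁ sin φ₂) = atan2(-0.5898, 0.5717) = -45.893°.
λ₂ = -146.190° − 45.893° = -192.08° → 167.92° after wrapping to (−180°, 180°].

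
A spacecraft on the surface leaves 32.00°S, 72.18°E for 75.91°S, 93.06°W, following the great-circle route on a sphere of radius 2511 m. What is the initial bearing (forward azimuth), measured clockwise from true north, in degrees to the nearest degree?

184°

Δλ = -165.240° = -2.8840 rad.
y = sin Δλ · cos φ₂ = (-0.2548)(0.2434) = -0.0620
x = cos φ₁ sin φ₂ − sin φ₁ cos φ₂ cos Δλ = (0.8480)(-0.9699) − (-0.5299)(0.2434)(-0.9670) = -0.9473
θ = atan2(y, x) = -176.25°; adding 360° gives 184°.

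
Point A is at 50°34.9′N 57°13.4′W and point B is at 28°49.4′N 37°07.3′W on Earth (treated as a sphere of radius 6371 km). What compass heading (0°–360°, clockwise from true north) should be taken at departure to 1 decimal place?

Δλ = 20.102° = 0.3508 rad.
y = sin Δλ · cos φ₂ = (0.3437)(0.8761) = 0.3011
x = cos φ₁ sin φ₂ − sin φ₁ cos φ₂ cos Δλ = (0.6350)(0.4821) − (0.7725)(0.8761)(0.9391) = -0.3295
θ = atan2(y, x) = 137.57°, so the bearing is 137.6°.

137.6°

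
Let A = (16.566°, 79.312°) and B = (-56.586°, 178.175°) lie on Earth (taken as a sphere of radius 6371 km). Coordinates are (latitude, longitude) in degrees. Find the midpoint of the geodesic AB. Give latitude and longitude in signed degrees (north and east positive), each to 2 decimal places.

-28.10°, 111.23°

The central angle between A and B is δ = 1.8958 rad.
With f = 0.5, the slerp weights are sin((1−f)δ)/sin δ = 0.8571 and sin(fδ)/sin δ = 0.8571.
Weighted sum of the unit vectors: (0.8571)·(0.1778,0.9419,0.2851) + (0.8571)·(-0.5504,0.0175,-0.8347) = (-0.3194, 0.8223, -0.4710).
Converting back: φ = atan2(z, √(x²+y²)) = -28.10°, λ = atan2(y, x) = 111.23°.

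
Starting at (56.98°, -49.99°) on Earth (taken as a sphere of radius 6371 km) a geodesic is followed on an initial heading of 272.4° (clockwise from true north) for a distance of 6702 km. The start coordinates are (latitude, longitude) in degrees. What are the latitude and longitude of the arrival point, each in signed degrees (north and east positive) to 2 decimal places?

25.82°, -124.54°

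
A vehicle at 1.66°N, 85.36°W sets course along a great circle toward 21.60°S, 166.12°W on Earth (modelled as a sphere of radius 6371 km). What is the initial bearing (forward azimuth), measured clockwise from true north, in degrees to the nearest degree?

248°

With φ₁ = 0.0290, φ₂ = -0.3770, Δλ = -1.4095 rad, the forward-azimuth formula gives
θ = atan2( sin Δλ cos φ₂ , cos φ₁ sin φ₂ − sin φ₁ cos φ₂ cos Δλ ) = atan2(-0.9177, -0.3723) = -112.08°.
Adding 360° brings this into [0°, 360°): 248°.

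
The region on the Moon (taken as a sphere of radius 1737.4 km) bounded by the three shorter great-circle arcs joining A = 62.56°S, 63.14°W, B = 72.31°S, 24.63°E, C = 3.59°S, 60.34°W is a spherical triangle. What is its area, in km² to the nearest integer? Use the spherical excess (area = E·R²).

688216 km²

Side lengths (central angles): a = 1.4844, b = 1.0299, c = 0.5530 rad; semiperimeter s = 1.5336.
By l'Huilier's theorem, tan(E/4) = √[tan(s/2) tan((s−a)/2) tan((s−b)/2) tan((s−c)/2)], giving spherical excess E = 0.2280 rad.
Area = E·R² = 0.2280 × (1737.4)² ≈ 688216 km².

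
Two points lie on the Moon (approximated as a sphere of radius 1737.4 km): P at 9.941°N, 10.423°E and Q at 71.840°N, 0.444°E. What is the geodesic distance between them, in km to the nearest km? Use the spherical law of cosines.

With latitudes φ₁ = 9.941°, φ₂ = 71.840° and longitude difference Δλ = -9.979°:
cos c = sin φ₁ sin φ₂ + cos φ₁ cos φ₂ cos Δλ = (0.1726)(0.9502) + (0.9850)(0.3117)(0.9849) = 0.46638,
so c = arccos(0.46638) = 1.08560 rad.
Distance = R·c = 1737.4 × 1.0856 ≈ 1886 km.

1886 km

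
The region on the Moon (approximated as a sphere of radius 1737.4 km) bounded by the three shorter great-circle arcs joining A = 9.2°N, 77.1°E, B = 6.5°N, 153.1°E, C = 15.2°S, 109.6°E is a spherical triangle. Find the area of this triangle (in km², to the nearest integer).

922125 km²

Side lengths (central angles): a = 0.8422, b = 0.7052, c = 1.3126 rad; semiperimeter s = 1.4300.
By l'Huilier's theorem, tan(E/4) = √[tan(s/2) tan((s−a)/2) tan((s−b)/2) tan((s−c)/2)], giving spherical excess E = 0.3055 rad.
Area = E·R² = 0.3055 × (1737.4)² ≈ 922125 km².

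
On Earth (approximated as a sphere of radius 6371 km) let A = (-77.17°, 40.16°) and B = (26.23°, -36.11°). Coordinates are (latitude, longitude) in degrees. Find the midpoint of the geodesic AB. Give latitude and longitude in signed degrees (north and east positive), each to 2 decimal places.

Central angle δ = 1.9646 rad. Interpolating on the sphere with fraction f = 0.5:
P = [sin((1−f)δ)·A + sin(fδ)·B] / sin δ = 0.9007·A + 0.9007·B in Cartesian coordinates,
giving P = (0.8056, -0.3472, -0.4801), i.e. latitude -28.69°, longitude -23.31°.

-28.69°, -23.31°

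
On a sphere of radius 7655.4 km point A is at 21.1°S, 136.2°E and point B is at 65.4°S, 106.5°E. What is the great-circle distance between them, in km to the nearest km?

6459 km

In radians: φ₁ = -0.3683, φ₂ = -1.1414, Δλ = -29.700° = -0.5184 rad.
cos c = sin φ₁ sin φ₂ + cos φ₁ cos φ₂ cos Δλ = (-0.3600)(-0.9092) + (0.9330)(0.4163)(0.8686) = 0.66467,
so c = arccos(0.66467) = 0.84374 rad.
Distance = R·c = 7655.4 × 0.8437 ≈ 6459 km.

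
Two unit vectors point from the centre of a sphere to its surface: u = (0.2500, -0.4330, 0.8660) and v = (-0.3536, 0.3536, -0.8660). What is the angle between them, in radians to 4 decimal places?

u·v = -0.9915; |u| = 1.0000, |v| = 1.0000.
cos θ = (u·v)/(|u||v|) = -0.9915, so θ = 3.0110 rad.

3.0110 rad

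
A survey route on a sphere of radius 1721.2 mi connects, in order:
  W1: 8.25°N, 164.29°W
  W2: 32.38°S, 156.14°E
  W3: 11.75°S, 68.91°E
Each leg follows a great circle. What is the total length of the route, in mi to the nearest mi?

4111 mi

Leg W1→W2: central angle 0.9674 rad, distance 1665.2 mi.
Leg W2→W3: central angle 1.4212 rad, distance 2446.2 mi.
Total: 1665.2 + 2446.2 ≈ 4111 mi.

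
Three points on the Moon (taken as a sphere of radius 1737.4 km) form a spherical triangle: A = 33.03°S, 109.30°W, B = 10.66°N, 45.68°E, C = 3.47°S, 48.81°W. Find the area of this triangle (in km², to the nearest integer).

3846059 km²

Side lengths (central angles): a = 1.6589, b = 1.1094, c = 2.5819 rad; semiperimeter s = 2.6751.
By l'Huilier's theorem, tan(E/4) = √[tan(s/2) tan((s−a)/2) tan((s−b)/2) tan((s−c)/2)], giving spherical excess E = 1.2741 rad.
Area = E·R² = 1.2741 × (1737.4)² ≈ 3846059 km².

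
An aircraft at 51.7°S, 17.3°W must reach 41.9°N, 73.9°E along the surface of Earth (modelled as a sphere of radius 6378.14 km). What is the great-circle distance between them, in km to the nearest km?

In radians: φ₁ = -0.9023, φ₂ = 0.7313, Δλ = 91.200° = 1.5917 rad.
cos c = sin φ₁ sin φ₂ + cos φ₁ cos φ₂ cos Δλ = (-0.7848)(0.6678) + (0.6198)(0.7443)(-0.0209) = -0.53376,
so c = arccos(-0.53376) = 2.13384 rad.
Distance = R·c = 6378.14 × 2.1338 ≈ 13610 km.

13610 km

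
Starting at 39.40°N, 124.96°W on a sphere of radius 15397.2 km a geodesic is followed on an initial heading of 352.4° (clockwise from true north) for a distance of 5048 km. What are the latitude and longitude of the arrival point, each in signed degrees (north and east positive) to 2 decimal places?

57.95°, -129.56°

Angular distance δ = d/R = 5048/15397.2 = 0.32785 rad; initial bearing θ = 6.1505 rad.
sin φ₂ = sin φ₁ cos δ + cos φ₁ sin δ cos θ = (0.6347)(0.9467) + (0.7727)(0.3220)(0.9912) = 0.8476, so φ₂ = 57.95°.
Δλ = atan2(sin θ sin δ cos φ₁, cos δ − sin φ₁ sin φ₂) = atan2(-0.0329, 0.4088) = -4.603°.
λ₂ = -124.960° − 4.603° = -129.56°.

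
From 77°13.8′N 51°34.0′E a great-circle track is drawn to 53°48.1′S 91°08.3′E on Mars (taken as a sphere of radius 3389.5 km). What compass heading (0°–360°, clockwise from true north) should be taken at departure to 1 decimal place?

148.8°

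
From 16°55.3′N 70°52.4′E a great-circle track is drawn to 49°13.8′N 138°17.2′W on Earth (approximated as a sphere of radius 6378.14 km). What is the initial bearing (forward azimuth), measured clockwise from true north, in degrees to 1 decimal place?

Δλ = 150.840° = 2.6327 rad.
y = sin Δλ · cos φ₂ = (0.4873)(0.6530) = 0.3182
x = cos φ₁ sin φ₂ − sin φ₁ cos φ₂ cos Δλ = (0.9567)(0.7573) − (0.2911)(0.6530)(-0.8733) = 0.8905
θ = atan2(y, x) = 19.66°, so the bearing is 19.7°.

19.7°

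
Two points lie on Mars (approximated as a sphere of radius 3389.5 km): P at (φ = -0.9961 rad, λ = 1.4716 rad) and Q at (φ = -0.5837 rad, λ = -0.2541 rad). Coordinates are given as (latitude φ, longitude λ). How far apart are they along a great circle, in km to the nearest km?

In radians: φ₁ = -0.9961, φ₂ = -0.5837, Δλ = -98.875° = -1.7257 rad.
cos c = sin φ₁ sin φ₂ + cos φ₁ cos φ₂ cos Δλ = (-0.8394)(-0.5511) + (0.5436)(0.8344)(-0.1543) = 0.39260,
so c = arccos(0.39260) = 1.16734 rad.
Distance = R·c = 3389.5 × 1.1673 ≈ 3957 km.

3957 km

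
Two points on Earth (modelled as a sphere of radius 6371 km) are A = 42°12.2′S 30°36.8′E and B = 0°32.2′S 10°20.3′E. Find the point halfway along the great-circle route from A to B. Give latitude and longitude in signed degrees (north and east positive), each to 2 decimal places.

-21.67°, 18.95°

The central angle between A and B is δ = 0.7938 rad.
With f = 0.5, the slerp weights are sin((1−f)δ)/sin δ = 0.5421 and sin(fδ)/sin δ = 0.5421.
Weighted sum of the unit vectors: (0.5421)·(0.6375,0.3772,-0.6718) + (0.5421)·(0.9837,0.1795,-0.0094) = (0.8790, 0.3018, -0.3693).
Converting back: φ = atan2(z, √(x²+y²)) = -21.67°, λ = atan2(y, x) = 18.95°.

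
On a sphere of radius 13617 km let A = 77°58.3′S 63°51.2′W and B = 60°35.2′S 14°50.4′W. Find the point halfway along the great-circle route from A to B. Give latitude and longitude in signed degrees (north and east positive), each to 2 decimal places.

-70.71°, -28.91°

The central angle between A and B is δ = 0.4050 rad.
With f = 0.5, the slerp weights are sin((1−f)δ)/sin δ = 0.5104 and sin(fδ)/sin δ = 0.5104.
Weighted sum of the unit vectors: (0.5104)·(0.0918,-0.1871,-0.9780) + (0.5104)·(0.4747,-0.1258,-0.8711) = (0.2892, -0.1597, -0.9439).
Converting back: φ = atan2(z, √(x²+y²)) = -70.71°, λ = atan2(y, x) = -28.91°.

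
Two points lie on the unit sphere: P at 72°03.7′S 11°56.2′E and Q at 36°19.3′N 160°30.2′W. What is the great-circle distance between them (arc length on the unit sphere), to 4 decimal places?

2.5141

With latitudes φ₁ = -72.062°, φ₂ = 36.322° and longitude difference Δλ = -172.440°:
cos c = sin φ₁ sin φ₂ + cos φ₁ cos φ₂ cos Δλ = (-0.9514)(0.5923) + (0.3080)(0.8057)(-0.9913) = -0.80952,
so c = arccos(-0.80952) = 2.51413 rad.
On the unit sphere the arc length equals the central angle: 2.5141.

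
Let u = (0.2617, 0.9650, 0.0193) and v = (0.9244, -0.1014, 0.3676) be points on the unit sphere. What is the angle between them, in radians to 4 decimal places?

1.4191 rad

u·v = 0.1512; |u| = 1.0000, |v| = 1.0000.
cos θ = (u·v)/(|u||v|) = 0.1512, so θ = 1.4191 rad.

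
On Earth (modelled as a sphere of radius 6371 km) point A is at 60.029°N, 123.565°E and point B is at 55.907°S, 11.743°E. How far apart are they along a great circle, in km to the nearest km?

16149 km

With latitudes φ₁ = 60.029°, φ₂ = -55.907° and longitude difference Δλ = -111.822°:
cos c = sin φ₁ sin φ₂ + cos φ₁ cos φ₂ cos Δλ = (0.8663)(-0.8281) + (0.4996)(0.5605)(-0.3717) = -0.82148,
so c = arccos(-0.82148) = 2.53480 rad.
Distance = R·c = 6371 × 2.5348 ≈ 16149 km.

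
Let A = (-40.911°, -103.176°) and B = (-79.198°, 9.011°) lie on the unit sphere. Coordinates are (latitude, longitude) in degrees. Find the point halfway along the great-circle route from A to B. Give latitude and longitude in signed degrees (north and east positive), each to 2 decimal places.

-66.66°, -88.96°

Central angle δ = 0.9400 rad. Interpolating on the sphere with fraction f = 0.5:
P = [sin((1−f)δ)·A + sin(fδ)·B] / sin δ = 0.5608·A + 0.5608·B in Cartesian coordinates,
giving P = (0.0072, -0.3962, -0.9181), i.e. latitude -66.66°, longitude -88.96°.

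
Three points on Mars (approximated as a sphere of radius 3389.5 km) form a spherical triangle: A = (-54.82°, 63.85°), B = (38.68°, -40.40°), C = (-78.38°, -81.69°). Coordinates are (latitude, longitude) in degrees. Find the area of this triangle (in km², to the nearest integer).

Side lengths (central angles): a = 2.0875, b = 0.7885, c = 2.2415 rad; semiperimeter s = 2.5587.
By l'Huilier's theorem, tan(E/4) = √[tan(s/2) tan((s−a)/2) tan((s−b)/2) tan((s−c)/2)], giving spherical excess E = 1.5069 rad.
Area = E·R² = 1.5069 × (3389.5)² ≈ 17311844 km².

17311844 km²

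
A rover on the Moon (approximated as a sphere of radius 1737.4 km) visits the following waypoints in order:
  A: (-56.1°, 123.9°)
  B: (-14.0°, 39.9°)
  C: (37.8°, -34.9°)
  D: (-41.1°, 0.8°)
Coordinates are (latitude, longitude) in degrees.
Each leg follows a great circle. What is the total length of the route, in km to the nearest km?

Leg A→B: central angle 1.3105 rad, distance 2276.9 km.
Leg B→C: central angle 1.5180 rad, distance 2637.4 km.
Leg C→D: central angle 1.4901 rad, distance 2588.9 km.
Total: 2276.9 + 2637.4 + 2588.9 ≈ 7503 km.

7503 km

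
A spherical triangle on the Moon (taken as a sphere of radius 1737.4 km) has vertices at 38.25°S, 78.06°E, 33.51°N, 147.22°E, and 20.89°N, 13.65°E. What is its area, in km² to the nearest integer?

5821338 km²

Side lengths (central angles): a = 1.9178, b = 1.4745, c = 1.6799 rad; semiperimeter s = 2.5361.
By l'Huilier's theorem, tan(E/4) = √[tan(s/2) tan((s−a)/2) tan((s−b)/2) tan((s−c)/2)], giving spherical excess E = 1.9285 rad.
Area = E·R² = 1.9285 × (1737.4)² ≈ 5821338 km².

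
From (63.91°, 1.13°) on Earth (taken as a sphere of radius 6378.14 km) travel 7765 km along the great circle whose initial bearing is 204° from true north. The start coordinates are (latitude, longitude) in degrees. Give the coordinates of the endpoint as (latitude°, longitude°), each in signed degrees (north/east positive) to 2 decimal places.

-3.79°, -21.36°

Angular distance δ = d/R = 7765/6378.14 = 1.21744 rad; initial bearing θ = 3.5605 rad.
sin φ₂ = sin φ₁ cos δ + cos φ₁ sin δ cos θ = (0.8981)(0.3460) + (0.4398)(0.9382)(-0.9135) = -0.0662, so φ₂ = -3.79°.
Δλ = atan2(sin θ sin δ cos φ₁, cos δ − sin φ₁ sin φ₂) = atan2(-0.1678, 0.4055) = -22.485°.
λ₂ = 1.130° − 22.485° = -21.36°.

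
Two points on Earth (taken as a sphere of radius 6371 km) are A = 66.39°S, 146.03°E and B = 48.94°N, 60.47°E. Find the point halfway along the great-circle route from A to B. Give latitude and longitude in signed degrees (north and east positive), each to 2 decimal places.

-11.53°, 90.61°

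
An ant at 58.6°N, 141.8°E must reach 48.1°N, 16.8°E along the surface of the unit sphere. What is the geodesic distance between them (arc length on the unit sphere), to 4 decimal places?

In radians: φ₁ = 1.0228, φ₂ = 0.8395, Δλ = -125.000° = -2.1817 rad.
cos c = sin φ₁ sin φ₂ + cos φ₁ cos φ₂ cos Δλ = (0.8536)(0.7443) + (0.5210)(0.6678)(-0.5736) = 0.43573,
so c = arccos(0.43573) = 1.11994 rad.
On the unit sphere the arc length equals the central angle: 1.1199.

1.1199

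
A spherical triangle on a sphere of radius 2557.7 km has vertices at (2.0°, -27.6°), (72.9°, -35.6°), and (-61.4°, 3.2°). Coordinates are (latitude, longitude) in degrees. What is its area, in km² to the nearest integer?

Side lengths (central angles): a = 2.3883, b = 1.1807, c = 1.2405 rad; semiperimeter s = 2.4048.
By l'Huilier's theorem, tan(E/4) = √[tan(s/2) tan((s−a)/2) tan((s−b)/2) tan((s−c)/2)], giving spherical excess E = 0.3950 rad.
Area = E·R² = 0.3950 × (2557.7)² ≈ 2584116 km².

2584116 km²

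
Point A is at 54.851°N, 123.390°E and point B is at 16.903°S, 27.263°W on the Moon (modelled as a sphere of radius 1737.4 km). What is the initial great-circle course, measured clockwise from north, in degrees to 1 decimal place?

317.7°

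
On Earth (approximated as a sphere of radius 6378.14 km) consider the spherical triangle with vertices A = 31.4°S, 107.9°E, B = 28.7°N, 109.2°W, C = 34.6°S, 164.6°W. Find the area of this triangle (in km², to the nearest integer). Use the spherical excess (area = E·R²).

Side lengths (central angles): a = 1.4331, b = 1.2382, c = 2.5818 rad; semiperimeter s = 2.6265.
By l'Huilier's theorem, tan(E/4) = √[tan(s/2) tan((s−a)/2) tan((s−b)/2) tan((s−c)/2)], giving spherical excess E = 0.8631 rad.
Area = E·R² = 0.8631 × (6378.14)² ≈ 35112219 km².

35112219 km²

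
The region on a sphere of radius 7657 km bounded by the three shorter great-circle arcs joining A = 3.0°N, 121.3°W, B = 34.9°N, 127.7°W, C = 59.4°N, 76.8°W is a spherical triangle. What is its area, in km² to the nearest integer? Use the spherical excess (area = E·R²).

Side lengths (central angles): a = 0.7140, b = 1.1509, c = 0.5663 rad; semiperimeter s = 1.2156.
By l'Huilier's theorem, tan(E/4) = √[tan(s/2) tan((s−a)/2) tan((s−b)/2) tan((s−c)/2)], giving spherical excess E = 0.1761 rad.
Area = E·R² = 0.1761 × (7657)² ≈ 10324962 km².

10324962 km²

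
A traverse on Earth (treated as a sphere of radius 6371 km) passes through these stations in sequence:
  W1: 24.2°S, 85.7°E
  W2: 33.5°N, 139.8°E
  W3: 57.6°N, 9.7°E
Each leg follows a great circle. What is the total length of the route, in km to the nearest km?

17462 km

Leg W1→W2: central angle 1.3492 rad, distance 8596.0 km.
Leg W2→W3: central angle 1.3916 rad, distance 8866.1 km.
Total: 8596.0 + 8866.1 ≈ 17462 km.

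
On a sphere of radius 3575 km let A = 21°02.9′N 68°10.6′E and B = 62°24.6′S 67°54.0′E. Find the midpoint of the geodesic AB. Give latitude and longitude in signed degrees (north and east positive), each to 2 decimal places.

-20.68°, 68.08°

The central angle between A and B is δ = 1.4566 rad.
With f = 0.5, the slerp weights are sin((1−f)δ)/sin δ = 0.6700 and sin(fδ)/sin δ = 0.6700.
Weighted sum of the unit vectors: (0.6700)·(0.3469,0.8664,0.3592) + (0.6700)·(0.1742,0.4291,-0.8863) = (0.3492, 0.8680, -0.3532).
Converting back: φ = atan2(z, √(x²+y²)) = -20.68°, λ = atan2(y, x) = 68.08°.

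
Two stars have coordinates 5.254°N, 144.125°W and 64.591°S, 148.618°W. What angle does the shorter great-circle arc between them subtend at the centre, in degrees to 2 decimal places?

In radians: φ₁ = 0.0917, φ₂ = -1.1273, Δλ = -4.493° = -0.0784 rad.
Haversine: a = sin²(Δφ/2) + cos φ₁ cos φ₂ sin²(Δλ/2) = 0.3277 + (0.9958)(0.4291)(0.0015) = 0.32838.
Central angle c = 2·arcsin(√a) = 1.22042 rad.
So the angular separation is 69.93°.

69.93°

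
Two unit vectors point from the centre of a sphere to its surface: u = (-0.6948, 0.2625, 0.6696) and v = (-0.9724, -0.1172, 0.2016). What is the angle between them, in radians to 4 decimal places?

u·v = 0.7798; |u| = 1.0000, |v| = 1.0000.
cos θ = (u·v)/(|u||v|) = 0.7799, so θ = 0.6763 rad.

0.6763 rad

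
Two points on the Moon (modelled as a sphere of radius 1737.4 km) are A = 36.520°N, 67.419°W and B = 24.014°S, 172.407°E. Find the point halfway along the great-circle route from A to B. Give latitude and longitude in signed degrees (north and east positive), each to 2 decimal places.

The central angle between A and B is δ = 2.2283 rad.
With f = 0.5, the slerp weights are sin((1−f)δ)/sin δ = 1.1340 and sin(fδ)/sin δ = 1.1340.
Weighted sum of the unit vectors: (1.1340)·(0.3086,-0.7420,0.5951) + (1.1340)·(-0.9054,0.1207,-0.4070) = (-0.6768, -0.7046, 0.2133).
Converting back: φ = atan2(z, √(x²+y²)) = 12.32°, λ = atan2(y, x) = -133.85°.

12.32°, -133.85°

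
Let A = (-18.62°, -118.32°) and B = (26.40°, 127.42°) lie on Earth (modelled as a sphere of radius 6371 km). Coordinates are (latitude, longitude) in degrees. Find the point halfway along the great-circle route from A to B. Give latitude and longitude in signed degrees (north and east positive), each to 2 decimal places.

The central angle between A and B is δ = 2.0837 rad.
With f = 0.5, the slerp weights are sin((1−f)δ)/sin δ = 0.9909 and sin(fδ)/sin δ = 0.9909.
Weighted sum of the unit vectors: (0.9909)·(-0.4496,-0.8342,-0.3193) + (0.9909)·(-0.5443,0.7114,0.4446) = (-0.9848, -0.1217, 0.1242).
Converting back: φ = atan2(z, √(x²+y²)) = 7.13°, λ = atan2(y, x) = -172.95°.

7.13°, -172.95°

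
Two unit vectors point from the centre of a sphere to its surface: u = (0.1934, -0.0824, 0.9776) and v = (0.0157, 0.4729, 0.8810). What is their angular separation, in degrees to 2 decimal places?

u·v = 0.8253; |u| = 0.9999, |v| = 1.0000.
cos θ = (u·v)/(|u||v|) = 0.8254, so θ = 34.37°.

34.37°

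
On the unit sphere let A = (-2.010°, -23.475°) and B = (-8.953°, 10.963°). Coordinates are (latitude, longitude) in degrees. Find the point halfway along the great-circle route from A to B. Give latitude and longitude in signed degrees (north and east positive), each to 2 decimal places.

The central angle between A and B is δ = 0.6100 rad.
With f = 0.5, the slerp weights are sin((1−f)δ)/sin δ = 0.5242 and sin(fδ)/sin δ = 0.5242.
Weighted sum of the unit vectors: (0.5242)·(0.9167,-0.3981,-0.0351) + (0.5242)·(0.9698,0.1879,-0.1556) = (0.9889, -0.1102, -0.1000).
Converting back: φ = atan2(z, √(x²+y²)) = -5.74°, λ = atan2(y, x) = -6.36°.

-5.74°, -6.36°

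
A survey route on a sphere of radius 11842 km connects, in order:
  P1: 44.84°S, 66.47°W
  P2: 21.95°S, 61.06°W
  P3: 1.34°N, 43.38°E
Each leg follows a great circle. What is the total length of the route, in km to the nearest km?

Leg P1→P2: central angle 0.4070 rad, distance 4819.4 km.
Leg P2→P3: central angle 1.8131 rad, distance 21471.1 km.
Total: 4819.4 + 21471.1 ≈ 26290 km.

26290 km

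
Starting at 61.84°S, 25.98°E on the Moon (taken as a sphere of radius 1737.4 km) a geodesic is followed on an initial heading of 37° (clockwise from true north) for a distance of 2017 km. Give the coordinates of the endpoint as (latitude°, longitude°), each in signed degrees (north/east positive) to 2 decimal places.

Angular distance δ = d/R = 2017/1737.4 = 1.16093 rad; initial bearing θ = 0.6458 rad.
sin φ₂ = sin φ₁ cos δ + cos φ₁ sin δ cos θ = (-0.8816)(0.3985) + (0.4719)(0.9172)(0.7986) = -0.0056, so φ₂ = -0.32°.
Δλ = atan2(sin θ sin δ cos φ₁, cos δ − sin φ₁ sin φ₂) = atan2(0.2605, 0.3935) = 33.503°.
λ₂ = 25.980° + 33.503° = 59.48°.

-0.32°, 59.48°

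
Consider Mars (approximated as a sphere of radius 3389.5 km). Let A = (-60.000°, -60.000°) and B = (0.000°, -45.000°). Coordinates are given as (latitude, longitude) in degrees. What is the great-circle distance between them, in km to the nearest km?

Let φ₁ = -1.0472 rad, φ₂ = 0.0000 rad, and Δλ = 0.2618 rad.
cos c = sin φ₁ sin φ₂ + cos φ₁ cos φ₂ cos Δλ = (-0.8660)(0.0000) + (0.5000)(1.0000)(0.9659) = 0.48296,
so c = arccos(0.48296) = 1.06676 rad.
Distance = R·c = 3389.5 × 1.0668 ≈ 3616 km.

3616 km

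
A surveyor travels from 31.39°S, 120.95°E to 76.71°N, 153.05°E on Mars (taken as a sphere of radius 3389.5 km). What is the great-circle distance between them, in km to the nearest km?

In radians: φ₁ = -0.5479, φ₂ = 1.3388, Δλ = 32.100° = 0.5603 rad.
Haversine: a = sin²(Δφ/2) + cos φ₁ cos φ₂ sin²(Δλ/2) = 0.6553 + (0.8536)(0.2299)(0.0764) = 0.67034.
Central angle c = 2·arcsin(√a) = 1.91843 rad.
Distance = R·c = 3389.5 × 1.9184 ≈ 6503 km.

6503 km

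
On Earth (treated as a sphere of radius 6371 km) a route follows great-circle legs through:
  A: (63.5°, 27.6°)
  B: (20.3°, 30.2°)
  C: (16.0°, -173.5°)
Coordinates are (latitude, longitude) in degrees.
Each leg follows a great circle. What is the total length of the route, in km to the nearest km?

20028 km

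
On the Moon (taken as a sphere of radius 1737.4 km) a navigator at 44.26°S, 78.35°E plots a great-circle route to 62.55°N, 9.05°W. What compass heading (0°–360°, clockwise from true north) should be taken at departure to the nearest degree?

325°

Δλ = -87.400° = -1.5254 rad.
y = sin Δλ · cos φ₂ = (-0.9990)(0.4610) = -0.4605
x = cos φ₁ sin φ₂ − sin φ₁ cos φ₂ cos Δλ = (0.7162)(0.8874) − (-0.6979)(0.4610)(0.0454) = 0.6501
θ = atan2(y, x) = -35.31°; adding 360° gives 325°.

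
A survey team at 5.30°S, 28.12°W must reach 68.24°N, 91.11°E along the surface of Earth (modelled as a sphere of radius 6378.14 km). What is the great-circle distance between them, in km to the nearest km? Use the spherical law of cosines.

11736 km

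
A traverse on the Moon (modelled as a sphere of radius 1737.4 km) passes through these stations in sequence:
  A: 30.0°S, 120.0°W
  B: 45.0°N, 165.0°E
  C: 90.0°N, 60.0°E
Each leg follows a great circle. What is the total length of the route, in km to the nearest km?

Leg A→B: central angle 1.7671 rad, distance 3070.2 km.
Leg B→C: central angle 0.7854 rad, distance 1364.6 km.
Total: 3070.2 + 1364.6 ≈ 4435 km.

4435 km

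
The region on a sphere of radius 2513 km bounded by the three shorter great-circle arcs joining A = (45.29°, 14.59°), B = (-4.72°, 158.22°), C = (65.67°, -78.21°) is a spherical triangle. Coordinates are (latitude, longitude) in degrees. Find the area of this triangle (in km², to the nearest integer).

8857077 km²

Side lengths (central angles): a = 1.8776, b = 0.8849, c = 2.2434 rad; semiperimeter s = 2.5029.
By l'Huilier's theorem, tan(E/4) = √[tan(s/2) tan((s−a)/2) tan((s−b)/2) tan((s−c)/2)], giving spherical excess E = 1.4025 rad.
Area = E·R² = 1.4025 × (2513)² ≈ 8857077 km².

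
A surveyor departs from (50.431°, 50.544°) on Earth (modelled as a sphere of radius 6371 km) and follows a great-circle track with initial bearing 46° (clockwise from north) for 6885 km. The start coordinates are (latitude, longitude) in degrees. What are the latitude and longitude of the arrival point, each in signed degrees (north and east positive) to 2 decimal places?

48.87°, 155.76°

Angular distance δ = d/R = 6885/6371 = 1.08068 rad; initial bearing θ = 0.8029 rad.
sin φ₂ = sin φ₁ cos δ + cos φ₁ sin δ cos θ = (0.7709)(0.4707) + (0.6370)(0.8823)(0.6947) = 0.7533, so φ₂ = 48.87°.
Δλ = atan2(sin θ sin δ cos φ₁, cos δ − sin φ₁ sin φ₂) = atan2(0.4043, -0.1099) = 105.213°.
λ₂ = 50.544° + 105.213° = 155.76°.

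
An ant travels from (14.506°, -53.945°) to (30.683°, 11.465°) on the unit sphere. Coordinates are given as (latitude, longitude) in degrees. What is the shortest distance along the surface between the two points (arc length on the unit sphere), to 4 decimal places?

1.0767

With latitudes φ₁ = 14.506°, φ₂ = 30.683° and longitude difference Δλ = 65.410°:
Haversine: a = sin²(Δφ/2) + cos φ₁ cos φ₂ sin²(Δλ/2) = 0.0198 + (0.9681)(0.8600)(0.2919) = 0.26286.
Central angle c = 2·arcsin(√a) = 1.07666 rad.
On the unit sphere the arc length equals the central angle: 1.0767.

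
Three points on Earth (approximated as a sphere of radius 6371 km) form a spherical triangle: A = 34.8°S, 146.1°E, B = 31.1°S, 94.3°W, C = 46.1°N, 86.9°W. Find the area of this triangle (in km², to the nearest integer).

Side lengths (central angles): a = 1.3525, b = 2.4248, c = 1.6233 rad; semiperimeter s = 2.7003.
By l'Huilier's theorem, tan(E/4) = √[tan(s/2) tan((s−a)/2) tan((s−b)/2) tan((s−c)/2)], giving spherical excess E = 1.9898 rad.
Area = E·R² = 1.9898 × (6371)² ≈ 80766408 km².

80766408 km²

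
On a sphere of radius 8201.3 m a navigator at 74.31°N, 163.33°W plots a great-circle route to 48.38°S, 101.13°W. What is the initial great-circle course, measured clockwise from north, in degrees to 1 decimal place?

130.4°

Δλ = 62.200° = 1.0856 rad.
y = sin Δλ · cos φ₂ = (0.8846)(0.6642) = 0.5875
x = cos φ₁ sin φ₂ − sin φ₁ cos φ₂ cos Δλ = (0.2704)(-0.7476) − (0.9627)(0.6642)(0.4664) = -0.5004
θ = atan2(y, x) = 130.42°, so the bearing is 130.4°.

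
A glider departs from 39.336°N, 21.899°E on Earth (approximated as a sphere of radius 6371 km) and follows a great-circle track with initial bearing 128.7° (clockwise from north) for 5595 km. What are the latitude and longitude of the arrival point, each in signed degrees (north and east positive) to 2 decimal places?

Angular distance δ = d/R = 5595/6371 = 0.87820 rad; initial bearing θ = 2.2462 rad.
sin φ₂ = sin φ₁ cos δ + cos φ₁ sin δ cos θ = (0.6339)(0.6385) + (0.7734)(0.7696)(-0.6252) = 0.0326, so φ₂ = 1.87°.
Δλ = atan2(sin θ sin δ cos φ₁, cos δ − sin φ₁ sin φ₂) = atan2(0.4645, 0.6179) = 36.937°.
λ₂ = 21.899° + 36.937° = 58.84°.

1.87°, 58.84°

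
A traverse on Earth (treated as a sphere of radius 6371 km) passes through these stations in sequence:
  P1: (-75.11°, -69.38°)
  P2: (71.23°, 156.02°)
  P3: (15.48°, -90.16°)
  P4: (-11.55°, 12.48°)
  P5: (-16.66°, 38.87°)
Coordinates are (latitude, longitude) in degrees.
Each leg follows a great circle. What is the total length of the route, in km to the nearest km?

Leg P1→P2: central angle 2.9090 rad, distance 18533.5 km.
Leg P2→P3: central angle 1.4430 rad, distance 9193.2 km.
Leg P3→P4: central angle 1.8339 rad, distance 11683.6 km.
Leg P4→P5: central angle 0.4551 rad, distance 2899.5 km.
Total: 18533.5 + 9193.2 + 11683.6 + 2899.5 ≈ 42310 km.

42310 km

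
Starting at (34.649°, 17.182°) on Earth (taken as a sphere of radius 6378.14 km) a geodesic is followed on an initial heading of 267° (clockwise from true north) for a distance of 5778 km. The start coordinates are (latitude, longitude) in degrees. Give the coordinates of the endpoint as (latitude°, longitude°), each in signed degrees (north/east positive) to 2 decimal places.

Angular distance δ = d/R = 5778/6378.14 = 0.90591 rad; initial bearing θ = 4.6600 rad.
sin φ₂ = sin φ₁ cos δ + cos φ₁ sin δ cos θ = (0.5685)(0.6170) + (0.8227)(0.7870)(-0.0523) = 0.3169, so φ₂ = 18.48°.
Δλ = atan2(sin θ sin δ cos φ₁, cos δ − sin φ₁ sin φ₂) = atan2(-0.6465, 0.4368) = -55.956°.
λ₂ = 17.182° − 55.956° = -38.77°.

18.48°, -38.77°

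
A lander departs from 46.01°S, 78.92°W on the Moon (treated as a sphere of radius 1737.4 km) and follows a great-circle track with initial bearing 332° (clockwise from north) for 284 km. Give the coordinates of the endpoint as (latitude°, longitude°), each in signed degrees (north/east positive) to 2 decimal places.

-37.59°, -84.45°

Angular distance δ = d/R = 284/1737.4 = 0.16346 rad; initial bearing θ = 5.7945 rad.
sin φ₂ = sin φ₁ cos δ + cos φ₁ sin δ cos θ = (-0.7195)(0.9867) + (0.6945)(0.1627)(0.8829) = -0.6101, so φ₂ = -37.59°.
Δλ = atan2(sin θ sin δ cos φ₁, cos δ − sin φ₁ sin φ₂) = atan2(-0.0531, 0.5477) = -5.533°.
λ₂ = -78.920° − 5.533° = -84.45°.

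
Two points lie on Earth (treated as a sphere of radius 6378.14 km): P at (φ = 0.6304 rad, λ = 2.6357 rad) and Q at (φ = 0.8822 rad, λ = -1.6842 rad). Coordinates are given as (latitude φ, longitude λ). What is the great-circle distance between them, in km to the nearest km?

Let φ₁ = 0.6304 rad, φ₂ = 0.8822 rad, and Δλ = 1.9633 rad.
Haversine: a = sin²(Δφ/2) + cos φ₁ cos φ₂ sin²(Δλ/2) = 0.0158 + (0.8078)(0.6355)(0.6912) = 0.37059.
Central angle c = 2·arcsin(√a) = 1.30900 rad.
Distance = R·c = 6378.14 × 1.3090 ≈ 8349 km.

8349 km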